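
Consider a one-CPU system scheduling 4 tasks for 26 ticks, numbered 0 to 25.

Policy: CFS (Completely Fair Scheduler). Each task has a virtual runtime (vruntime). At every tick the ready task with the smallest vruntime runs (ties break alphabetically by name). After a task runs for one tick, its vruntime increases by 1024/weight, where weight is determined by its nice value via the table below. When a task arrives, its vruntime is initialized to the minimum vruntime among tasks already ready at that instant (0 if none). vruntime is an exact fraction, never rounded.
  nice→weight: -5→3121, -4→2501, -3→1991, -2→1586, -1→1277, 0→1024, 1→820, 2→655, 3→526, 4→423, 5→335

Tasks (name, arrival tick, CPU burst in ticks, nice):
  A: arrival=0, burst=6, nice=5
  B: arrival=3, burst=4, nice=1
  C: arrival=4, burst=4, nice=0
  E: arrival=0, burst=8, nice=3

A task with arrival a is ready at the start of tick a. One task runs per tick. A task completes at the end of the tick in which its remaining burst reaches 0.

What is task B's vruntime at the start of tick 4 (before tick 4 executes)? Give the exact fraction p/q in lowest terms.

t=0: vr[A=0 E=0] → run A
t=1: vr[A=1024/335 E=0] → run E
t=2: vr[A=1024/335 E=512/263] → run E
t=3: vr[A=1024/335 B=1024/335 E=1024/263] → run A
t=4: vr[A=2048/335 B=1024/335 C=1024/335 E=1024/263] → run B
t=5: vr[A=2048/335 B=59136/13735 C=1024/335 E=1024/263] → run C
t=6: vr[A=2048/335 B=59136/13735 C=1359/335 E=1024/263] → run E
t=7: vr[A=2048/335 B=59136/13735 C=1359/335 E=1536/263] → run C
t=8: vr[A=2048/335 B=59136/13735 C=1694/335 E=1536/263] → run B
t=9: vr[A=2048/335 B=76288/13735 C=1694/335 E=1536/263] → run C
t=10: vr[A=2048/335 B=76288/13735 C=2029/335 E=1536/263] → run B
t=11: vr[A=2048/335 B=18688/2747 C=2029/335 E=1536/263] → run E
t=12: vr[A=2048/335 B=18688/2747 C=2029/335 E=2048/263] → run C
t=13: vr[A=2048/335 B=18688/2747 E=2048/263] → run A
t=14: vr[A=3072/335 B=18688/2747 E=2048/263] → run B
t=15: vr[A=3072/335 E=2048/263] → run E
t=16: vr[A=3072/335 E=2560/263] → run A
t=17: vr[A=4096/335 E=2560/263] → run E
t=18: vr[A=4096/335 E=3072/263] → run E
t=19: vr[A=4096/335 E=3584/263] → run A
t=20: vr[A=1024/67 E=3584/263] → run E
t=21: vr[A=1024/67] → run A
t=22: (idle)
t=23: (idle)
t=24: (idle)
t=25: (idle)

vruntime(B, start of tick 4) = 1024/335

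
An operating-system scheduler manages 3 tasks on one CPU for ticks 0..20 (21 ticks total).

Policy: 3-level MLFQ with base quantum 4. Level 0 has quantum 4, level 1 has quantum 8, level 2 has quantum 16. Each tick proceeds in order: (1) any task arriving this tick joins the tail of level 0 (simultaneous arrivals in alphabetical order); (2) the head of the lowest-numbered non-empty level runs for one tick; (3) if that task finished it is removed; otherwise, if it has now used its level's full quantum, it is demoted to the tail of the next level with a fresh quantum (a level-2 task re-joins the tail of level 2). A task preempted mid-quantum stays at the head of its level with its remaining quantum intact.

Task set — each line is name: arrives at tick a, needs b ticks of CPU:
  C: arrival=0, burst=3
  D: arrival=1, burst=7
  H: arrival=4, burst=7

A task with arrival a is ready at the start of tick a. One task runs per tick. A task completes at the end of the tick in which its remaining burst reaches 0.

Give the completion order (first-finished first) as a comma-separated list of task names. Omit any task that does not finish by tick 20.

completion order = C, D, H

t=0: L0/L1/L2 = C/-/- → run C
t=1: L0/L1/L2 = CD/-/- → run C
t=2: L0/L1/L2 = CD/-/- → run C
t=3: L0/L1/L2 = D/-/- → run D
t=4: L0/L1/L2 = DH/-/- → run D
t=5: L0/L1/L2 = DH/-/- → run D
t=6: L0/L1/L2 = DH/-/- → run D
t=7: L0/L1/L2 = H/D/- → run H
t=8: L0/L1/L2 = H/D/- → run H
t=9: L0/L1/L2 = H/D/- → run H
t=10: L0/L1/L2 = H/D/- → run H
t=11: L0/L1/L2 = -/DH/- → run D
t=12: L0/L1/L2 = -/DH/- → run D
t=13: L0/L1/L2 = -/DH/- → run D
t=14: L0/L1/L2 = -/H/- → run H
t=15: L0/L1/L2 = -/H/- → run H
t=16: L0/L1/L2 = -/H/- → run H
t=17: (idle)
t=18: (idle)
t=19: (idle)
t=20: (idle)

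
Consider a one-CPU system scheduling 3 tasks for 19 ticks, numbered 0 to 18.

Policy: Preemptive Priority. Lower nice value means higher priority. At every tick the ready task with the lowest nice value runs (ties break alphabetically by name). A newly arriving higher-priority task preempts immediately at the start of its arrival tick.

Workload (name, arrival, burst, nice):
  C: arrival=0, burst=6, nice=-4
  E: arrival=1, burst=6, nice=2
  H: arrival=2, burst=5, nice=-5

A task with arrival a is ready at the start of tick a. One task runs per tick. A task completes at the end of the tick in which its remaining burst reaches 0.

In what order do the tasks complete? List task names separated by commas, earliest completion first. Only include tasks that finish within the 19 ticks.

completion order = H, C, E

t=0: ready={C} → run C
t=1: ready={C,E} → run C
t=2: ready={C,E,H} → run H
t=3: ready={C,E,H} → run H
t=4: ready={C,E,H} → run H
t=5: ready={C,E,H} → run H
t=6: ready={C,E,H} → run H
t=7: ready={C,E} → run C
t=8: ready={C,E} → run C
t=9: ready={C,E} → run C
t=10: ready={C,E} → run C
t=11: ready={E} → run E
t=12: ready={E} → run E
t=13: ready={E} → run E
t=14: ready={E} → run E
t=15: ready={E} → run E
t=16: ready={E} → run E
t=17: (idle)
t=18: (idle)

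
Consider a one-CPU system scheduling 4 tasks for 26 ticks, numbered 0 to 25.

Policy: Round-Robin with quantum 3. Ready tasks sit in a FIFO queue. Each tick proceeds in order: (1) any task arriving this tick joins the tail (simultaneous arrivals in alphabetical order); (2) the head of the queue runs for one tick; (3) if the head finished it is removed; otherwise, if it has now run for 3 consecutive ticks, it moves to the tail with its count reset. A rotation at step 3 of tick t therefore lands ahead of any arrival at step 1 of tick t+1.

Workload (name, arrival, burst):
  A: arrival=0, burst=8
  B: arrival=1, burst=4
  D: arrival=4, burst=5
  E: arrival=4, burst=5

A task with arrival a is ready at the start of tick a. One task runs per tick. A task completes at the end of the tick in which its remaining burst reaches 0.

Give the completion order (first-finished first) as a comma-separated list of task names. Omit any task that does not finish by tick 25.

t=0: queue=[A] q_used=0 → run A
t=1: queue=[A,B] q_used=1 → run A
t=2: queue=[A,B] q_used=2 → run A
t=3: queue=[B,A] q_used=0 → run B
t=4: queue=[B,A,D,E] q_used=1 → run B
t=5: queue=[B,A,D,E] q_used=2 → run B
t=6: queue=[A,D,E,B] q_used=0 → run A
t=7: queue=[A,D,E,B] q_used=1 → run A
t=8: queue=[A,D,E,B] q_used=2 → run A
t=9: queue=[D,E,B,A] q_used=0 → run D
t=10: queue=[D,E,B,A] q_used=1 → run D
t=11: queue=[D,E,B,A] q_used=2 → run D
t=12: queue=[E,B,A,D] q_used=0 → run E
t=13: queue=[E,B,A,D] q_used=1 → run E
t=14: queue=[E,B,A,D] q_used=2 → run E
t=15: queue=[B,A,D,E] q_used=0 → run B
t=16: queue=[A,D,E] q_used=0 → run A
t=17: queue=[A,D,E] q_used=1 → run A
t=18: queue=[D,E] q_used=0 → run D
t=19: queue=[D,E] q_used=1 → run D
t=20: queue=[E] q_used=0 → run E
t=21: queue=[E] q_used=1 → run E
t=22: (idle)
t=23: (idle)
t=24: (idle)
t=25: (idle)

completion order = B, A, D, E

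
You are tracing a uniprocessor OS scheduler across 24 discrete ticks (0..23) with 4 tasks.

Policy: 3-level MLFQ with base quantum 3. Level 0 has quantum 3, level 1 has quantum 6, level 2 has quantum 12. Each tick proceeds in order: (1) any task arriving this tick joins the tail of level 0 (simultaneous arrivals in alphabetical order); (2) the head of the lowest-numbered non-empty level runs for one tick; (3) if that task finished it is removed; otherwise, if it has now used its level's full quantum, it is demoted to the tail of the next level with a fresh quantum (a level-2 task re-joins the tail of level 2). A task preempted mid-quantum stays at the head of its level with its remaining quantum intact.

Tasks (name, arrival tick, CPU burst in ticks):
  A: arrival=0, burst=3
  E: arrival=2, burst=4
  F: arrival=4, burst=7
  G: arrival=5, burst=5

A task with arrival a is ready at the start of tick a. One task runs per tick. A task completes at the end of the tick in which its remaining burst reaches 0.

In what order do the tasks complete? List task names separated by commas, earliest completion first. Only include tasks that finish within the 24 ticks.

completion order = A, E, F, G

t=0: L0/L1/L2 = A/-/- → run A
t=1: L0/L1/L2 = A/-/- → run A
t=2: L0/L1/L2 = AE/-/- → run A
t=3: L0/L1/L2 = E/-/- → run E
t=4: L0/L1/L2 = EF/-/- → run E
t=5: L0/L1/L2 = EFG/-/- → run E
t=6: L0/L1/L2 = FG/E/- → run F
t=7: L0/L1/L2 = FG/E/- → run F
t=8: L0/L1/L2 = FG/E/- → run F
t=9: L0/L1/L2 = G/EF/- → run G
t=10: L0/L1/L2 = G/EF/- → run G
t=11: L0/L1/L2 = G/EF/- → run G
t=12: L0/L1/L2 = -/EFG/- → run E
t=13: L0/L1/L2 = -/FG/- → run F
t=14: L0/L1/L2 = -/FG/- → run F
t=15: L0/L1/L2 = -/FG/- → run F
t=16: L0/L1/L2 = -/FG/- → run F
t=17: L0/L1/L2 = -/G/- → run G
t=18: L0/L1/L2 = -/G/- → run G
t=19: (idle)
t=20: (idle)
t=21: (idle)
t=22: (idle)
t=23: (idle)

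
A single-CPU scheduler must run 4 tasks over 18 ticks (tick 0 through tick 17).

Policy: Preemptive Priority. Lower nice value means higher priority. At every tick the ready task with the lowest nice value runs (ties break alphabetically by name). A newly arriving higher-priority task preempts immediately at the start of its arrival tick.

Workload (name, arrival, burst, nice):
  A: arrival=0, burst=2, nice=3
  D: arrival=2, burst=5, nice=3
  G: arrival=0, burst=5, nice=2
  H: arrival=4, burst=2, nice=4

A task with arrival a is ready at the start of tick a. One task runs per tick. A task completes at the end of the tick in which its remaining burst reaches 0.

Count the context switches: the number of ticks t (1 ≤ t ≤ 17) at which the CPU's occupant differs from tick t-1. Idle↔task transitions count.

t=0: ready={A,G} → run G
t=1: ready={A,G} → run G
t=2: ready={A,D,G} → run G
t=3: ready={A,D,G} → run G
t=4: ready={A,D,G,H} → run G
t=5: ready={A,D,H} → run A
t=6: ready={A,D,H} → run A
t=7: ready={D,H} → run D
t=8: ready={D,H} → run D
t=9: ready={D,H} → run D
t=10: ready={D,H} → run D
t=11: ready={D,H} → run D
t=12: ready={H} → run H
t=13: ready={H} → run H
t=14: (idle)
t=15: (idle)
t=16: (idle)
t=17: (idle)

context switches = 4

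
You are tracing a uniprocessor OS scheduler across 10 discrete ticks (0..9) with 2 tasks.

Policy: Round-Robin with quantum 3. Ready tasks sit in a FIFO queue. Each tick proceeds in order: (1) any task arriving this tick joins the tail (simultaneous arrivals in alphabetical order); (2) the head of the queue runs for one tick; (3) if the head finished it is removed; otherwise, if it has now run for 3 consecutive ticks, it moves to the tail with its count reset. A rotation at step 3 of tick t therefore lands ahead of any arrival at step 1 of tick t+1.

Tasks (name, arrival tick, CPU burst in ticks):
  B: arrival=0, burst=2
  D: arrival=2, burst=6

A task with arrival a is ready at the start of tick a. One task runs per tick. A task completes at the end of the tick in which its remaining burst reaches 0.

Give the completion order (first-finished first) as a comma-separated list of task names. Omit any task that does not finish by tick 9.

t=0: queue=[B] q_used=0 → run B
t=1: queue=[B] q_used=1 → run B
t=2: queue=[D] q_used=0 → run D
t=3: queue=[D] q_used=1 → run D
t=4: queue=[D] q_used=2 → run D
t=5: queue=[D] q_used=0 → run D
t=6: queue=[D] q_used=1 → run D
t=7: queue=[D] q_used=2 → run D
t=8: (idle)
t=9: (idle)

completion order = B, D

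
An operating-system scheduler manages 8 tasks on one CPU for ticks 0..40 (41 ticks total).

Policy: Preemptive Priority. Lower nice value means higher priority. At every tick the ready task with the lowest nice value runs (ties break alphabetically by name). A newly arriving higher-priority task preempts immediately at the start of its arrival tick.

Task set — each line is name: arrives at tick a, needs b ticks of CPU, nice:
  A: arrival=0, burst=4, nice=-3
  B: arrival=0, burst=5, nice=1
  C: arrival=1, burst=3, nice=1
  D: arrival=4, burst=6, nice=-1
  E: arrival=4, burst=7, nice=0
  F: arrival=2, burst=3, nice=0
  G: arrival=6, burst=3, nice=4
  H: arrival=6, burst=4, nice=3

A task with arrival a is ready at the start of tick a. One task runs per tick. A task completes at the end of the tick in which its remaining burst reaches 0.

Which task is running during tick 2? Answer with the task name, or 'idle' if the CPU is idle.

t=0: ready={A,B} → run A
t=1: ready={A,B,C} → run A
t=2: ready={A,B,C,F} → run A
t=3: ready={A,B,C,F} → run A
t=4: ready={B,C,D,E,F} → run D
t=5: ready={B,C,D,E,F} → run D
t=6: ready={B,C,D,E,F,G,H} → run D
t=7: ready={B,C,D,E,F,G,H} → run D
t=8: ready={B,C,D,E,F,G,H} → run D
t=9: ready={B,C,D,E,F,G,H} → run D
t=10: ready={B,C,E,F,G,H} → run E
t=11: ready={B,C,E,F,G,H} → run E
t=12: ready={B,C,E,F,G,H} → run E
t=13: ready={B,C,E,F,G,H} → run E
t=14: ready={B,C,E,F,G,H} → run E
t=15: ready={B,C,E,F,G,H} → run E
t=16: ready={B,C,E,F,G,H} → run E
t=17: ready={B,C,F,G,H} → run F
t=18: ready={B,C,F,G,H} → run F
t=19: ready={B,C,F,G,H} → run F
t=20: ready={B,C,G,H} → run B
t=21: ready={B,C,G,H} → run B
t=22: ready={B,C,G,H} → run B
t=23: ready={B,C,G,H} → run B
t=24: ready={B,C,G,H} → run B
t=25: ready={C,G,H} → run C
t=26: ready={C,G,H} → run C
t=27: ready={C,G,H} → run C
t=28: ready={G,H} → run H
t=29: ready={G,H} → run H
t=30: ready={G,H} → run H
t=31: ready={G,H} → run H
t=32: ready={G} → run G
t=33: ready={G} → run G
t=34: ready={G} → run G
t=35: (idle)
t=36: (idle)
t=37: (idle)
t=38: (idle)
t=39: (idle)
t=40: (idle)

running at tick 2 = A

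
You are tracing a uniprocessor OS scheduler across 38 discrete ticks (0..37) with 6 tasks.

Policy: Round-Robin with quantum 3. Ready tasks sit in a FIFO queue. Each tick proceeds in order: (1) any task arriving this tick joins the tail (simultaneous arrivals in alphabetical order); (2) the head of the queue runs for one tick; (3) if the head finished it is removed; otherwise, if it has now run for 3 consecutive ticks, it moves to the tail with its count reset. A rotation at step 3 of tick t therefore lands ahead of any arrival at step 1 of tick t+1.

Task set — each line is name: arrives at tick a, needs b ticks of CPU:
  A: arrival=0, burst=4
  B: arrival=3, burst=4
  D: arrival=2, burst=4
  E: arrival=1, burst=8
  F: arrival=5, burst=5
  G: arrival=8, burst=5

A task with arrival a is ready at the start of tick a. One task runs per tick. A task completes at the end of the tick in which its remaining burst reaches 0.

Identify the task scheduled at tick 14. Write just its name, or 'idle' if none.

running at tick 14 = F

t=0: queue=[A] q_used=0 → run A
t=1: queue=[A,E] q_used=1 → run A
t=2: queue=[A,E,D] q_used=2 → run A
t=3: queue=[E,D,A,B] q_used=0 → run E
t=4: queue=[E,D,A,B] q_used=1 → run E
t=5: queue=[E,D,A,B,F] q_used=2 → run E
t=6: queue=[D,A,B,F,E] q_used=0 → run D
t=7: queue=[D,A,B,F,E] q_used=1 → run D
t=8: queue=[D,A,B,F,E,G] q_used=2 → run D
t=9: queue=[A,B,F,E,G,D] q_used=0 → run A
t=10: queue=[B,F,E,G,D] q_used=0 → run B
t=11: queue=[B,F,E,G,D] q_used=1 → run B
t=12: queue=[B,F,E,G,D] q_used=2 → run B
t=13: queue=[F,E,G,D,B] q_used=0 → run F
t=14: queue=[F,E,G,D,B] q_used=1 → run F
t=15: queue=[F,E,G,D,B] q_used=2 → run F
t=16: queue=[E,G,D,B,F] q_used=0 → run E
t=17: queue=[E,G,D,B,F] q_used=1 → run E
t=18: queue=[E,G,D,B,F] q_used=2 → run E
t=19: queue=[G,D,B,F,E] q_used=0 → run G
t=20: queue=[G,D,B,F,E] q_used=1 → run G
t=21: queue=[G,D,B,F,E] q_used=2 → run G
t=22: queue=[D,B,F,E,G] q_used=0 → run D
t=23: queue=[B,F,E,G] q_used=0 → run B
t=24: queue=[F,E,G] q_used=0 → run F
t=25: queue=[F,E,G] q_used=1 → run F
t=26: queue=[E,G] q_used=0 → run E
t=27: queue=[E,G] q_used=1 → run E
t=28: queue=[G] q_used=0 → run G
t=29: queue=[G] q_used=1 → run G
t=30: (idle)
t=31: (idle)
t=32: (idle)
t=33: (idle)
t=34: (idle)
t=35: (idle)
t=36: (idle)
t=37: (idle)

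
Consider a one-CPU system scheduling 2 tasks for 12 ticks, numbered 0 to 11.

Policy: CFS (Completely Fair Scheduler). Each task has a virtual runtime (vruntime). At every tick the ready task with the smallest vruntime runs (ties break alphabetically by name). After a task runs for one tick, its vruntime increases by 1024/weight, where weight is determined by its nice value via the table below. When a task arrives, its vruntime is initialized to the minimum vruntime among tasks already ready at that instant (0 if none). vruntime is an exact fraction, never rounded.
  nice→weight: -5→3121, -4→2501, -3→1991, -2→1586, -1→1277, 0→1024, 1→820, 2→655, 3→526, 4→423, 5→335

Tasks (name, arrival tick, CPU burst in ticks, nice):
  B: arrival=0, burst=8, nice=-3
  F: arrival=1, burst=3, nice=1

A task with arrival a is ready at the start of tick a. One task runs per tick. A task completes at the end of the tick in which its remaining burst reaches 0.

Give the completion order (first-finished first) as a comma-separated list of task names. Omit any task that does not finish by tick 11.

completion order = F, B

t=0: vr[B=0] → run B
t=1: vr[B=1024/1991 F=1024/1991] → run B
t=2: vr[B=2048/1991 F=1024/1991] → run F
t=3: vr[B=2048/1991 F=719616/408155] → run B
t=4: vr[B=3072/1991 F=719616/408155] → run B
t=5: vr[B=4096/1991 F=719616/408155] → run F
t=6: vr[B=4096/1991 F=1229312/408155] → run B
t=7: vr[B=5120/1991 F=1229312/408155] → run B
t=8: vr[B=6144/1991 F=1229312/408155] → run F
t=9: vr[B=6144/1991] → run B
t=10: vr[B=7168/1991] → run B
t=11: (idle)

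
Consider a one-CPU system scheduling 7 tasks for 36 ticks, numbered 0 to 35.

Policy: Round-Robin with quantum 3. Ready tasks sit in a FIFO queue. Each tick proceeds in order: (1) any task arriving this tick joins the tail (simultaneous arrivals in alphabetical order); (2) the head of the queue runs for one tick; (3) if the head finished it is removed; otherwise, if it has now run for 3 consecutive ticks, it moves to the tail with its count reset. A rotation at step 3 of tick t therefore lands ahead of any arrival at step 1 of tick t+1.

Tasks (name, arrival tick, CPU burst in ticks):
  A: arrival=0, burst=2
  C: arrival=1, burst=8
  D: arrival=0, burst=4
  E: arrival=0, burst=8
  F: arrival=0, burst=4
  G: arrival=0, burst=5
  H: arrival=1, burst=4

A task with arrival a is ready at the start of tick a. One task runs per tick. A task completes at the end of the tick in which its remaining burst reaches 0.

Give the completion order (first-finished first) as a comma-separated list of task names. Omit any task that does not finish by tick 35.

completion order = A, D, F, G, H, E, C

t=0: queue=[A,D,E,F,G] q_used=0 → run A
t=1: queue=[A,D,E,F,G,C,H] q_used=1 → run A
t=2: queue=[D,E,F,G,C,H] q_used=0 → run D
t=3: queue=[D,E,F,G,C,H] q_used=1 → run D
t=4: queue=[D,E,F,G,C,H] q_used=2 → run D
t=5: queue=[E,F,G,C,H,D] q_used=0 → run E
t=6: queue=[E,F,G,C,H,D] q_used=1 → run E
t=7: queue=[E,F,G,C,H,D] q_used=2 → run E
t=8: queue=[F,G,C,H,D,E] q_used=0 → run F
t=9: queue=[F,G,C,H,D,E] q_used=1 → run F
t=10: queue=[F,G,C,H,D,E] q_used=2 → run F
t=11: queue=[G,C,H,D,E,F] q_used=0 → run G
t=12: queue=[G,C,H,D,E,F] q_used=1 → run G
t=13: queue=[G,C,H,D,E,F] q_used=2 → run G
t=14: queue=[C,H,D,E,F,G] q_used=0 → run C
t=15: queue=[C,H,D,E,F,G] q_used=1 → run C
t=16: queue=[C,H,D,E,F,G] q_used=2 → run C
t=17: queue=[H,D,E,F,G,C] q_used=0 → run H
t=18: queue=[H,D,E,F,G,C] q_used=1 → run H
t=19: queue=[H,D,E,F,G,C] q_used=2 → run H
t=20: queue=[D,E,F,G,C,H] q_used=0 → run D
t=21: queue=[E,F,G,C,H] q_used=0 → run E
t=22: queue=[E,F,G,C,H] q_used=1 → run E
t=23: queue=[E,F,G,C,H] q_used=2 → run E
t=24: queue=[F,G,C,H,E] q_used=0 → run F
t=25: queue=[G,C,H,E] q_used=0 → run G
t=26: queue=[G,C,H,E] q_used=1 → run G
t=27: queue=[C,H,E] q_used=0 → run C
t=28: queue=[C,H,E] q_used=1 → run C
t=29: queue=[C,H,E] q_used=2 → run C
t=30: queue=[H,E,C] q_used=0 → run H
t=31: queue=[E,C] q_used=0 → run E
t=32: queue=[E,C] q_used=1 → run E
t=33: queue=[C] q_used=0 → run C
t=34: queue=[C] q_used=1 → run C
t=35: (idle)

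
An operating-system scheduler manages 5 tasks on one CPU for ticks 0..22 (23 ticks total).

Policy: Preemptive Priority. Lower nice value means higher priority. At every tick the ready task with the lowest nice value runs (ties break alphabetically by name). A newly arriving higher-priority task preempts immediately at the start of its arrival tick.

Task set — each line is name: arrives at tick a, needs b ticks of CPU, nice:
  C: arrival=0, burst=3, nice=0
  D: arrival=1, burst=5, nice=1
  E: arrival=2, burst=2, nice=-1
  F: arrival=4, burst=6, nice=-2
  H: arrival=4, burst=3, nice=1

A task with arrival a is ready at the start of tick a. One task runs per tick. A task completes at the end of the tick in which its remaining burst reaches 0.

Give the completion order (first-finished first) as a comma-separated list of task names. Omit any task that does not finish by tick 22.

completion order = E, F, C, D, H

t=0: ready={C} → run C
t=1: ready={C,D} → run C
t=2: ready={C,D,E} → run E
t=3: ready={C,D,E} → run E
t=4: ready={C,D,F,H} → run F
t=5: ready={C,D,F,H} → run F
t=6: ready={C,D,F,H} → run F
t=7: ready={C,D,F,H} → run F
t=8: ready={C,D,F,H} → run F
t=9: ready={C,D,F,H} → run F
t=10: ready={C,D,H} → run C
t=11: ready={D,H} → run D
t=12: ready={D,H} → run D
t=13: ready={D,H} → run D
t=14: ready={D,H} → run D
t=15: ready={D,H} → run D
t=16: ready={H} → run H
t=17: ready={H} → run H
t=18: ready={H} → run H
t=19: (idle)
t=20: (idle)
t=21: (idle)
t=22: (idle)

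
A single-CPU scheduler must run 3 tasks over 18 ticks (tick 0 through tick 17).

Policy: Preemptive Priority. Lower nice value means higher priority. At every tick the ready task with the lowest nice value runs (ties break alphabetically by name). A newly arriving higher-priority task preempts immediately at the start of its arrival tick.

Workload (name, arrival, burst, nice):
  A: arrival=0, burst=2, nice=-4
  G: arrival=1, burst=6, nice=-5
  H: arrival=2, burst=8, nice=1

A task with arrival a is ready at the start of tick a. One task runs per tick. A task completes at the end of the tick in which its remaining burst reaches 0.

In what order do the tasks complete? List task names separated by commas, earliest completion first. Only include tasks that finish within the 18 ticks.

completion order = G, A, H

t=0: ready={A} → run A
t=1: ready={A,G} → run G
t=2: ready={A,G,H} → run G
t=3: ready={A,G,H} → run G
t=4: ready={A,G,H} → run G
t=5: ready={A,G,H} → run G
t=6: ready={A,G,H} → run G
t=7: ready={A,H} → run A
t=8: ready={H} → run H
t=9: ready={H} → run H
t=10: ready={H} → run H
t=11: ready={H} → run H
t=12: ready={H} → run H
t=13: ready={H} → run H
t=14: ready={H} → run H
t=15: ready={H} → run H
t=16: (idle)
t=17: (idle)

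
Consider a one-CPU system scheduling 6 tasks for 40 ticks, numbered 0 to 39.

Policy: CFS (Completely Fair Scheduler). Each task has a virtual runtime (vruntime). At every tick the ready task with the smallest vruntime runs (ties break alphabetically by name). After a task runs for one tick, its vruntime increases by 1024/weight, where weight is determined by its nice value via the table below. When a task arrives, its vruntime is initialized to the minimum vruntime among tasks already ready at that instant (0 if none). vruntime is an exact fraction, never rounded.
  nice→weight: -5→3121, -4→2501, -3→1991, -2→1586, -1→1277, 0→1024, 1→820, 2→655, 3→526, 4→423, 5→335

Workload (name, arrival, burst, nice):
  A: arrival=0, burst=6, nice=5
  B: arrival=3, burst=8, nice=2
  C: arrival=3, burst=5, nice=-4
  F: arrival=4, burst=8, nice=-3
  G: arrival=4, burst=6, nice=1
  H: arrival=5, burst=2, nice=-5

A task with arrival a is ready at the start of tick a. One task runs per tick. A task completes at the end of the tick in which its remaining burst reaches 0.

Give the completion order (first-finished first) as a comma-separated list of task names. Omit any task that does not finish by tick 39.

completion order = H, C, F, A, G, B

t=0: vr[A=0] → run A
t=1: vr[A=1024/335] → run A
t=2: vr[A=2048/335] → run A
t=3: vr[A=3072/335 B=3072/335 C=3072/335] → run A
t=4: vr[A=4096/335 B=3072/335 C=3072/335 F=3072/335 G=3072/335] → run B
t=5: vr[A=4096/335 B=94208/8777 C=3072/335 F=3072/335 G=3072/335 H=3072/335] → run C
t=6: vr[A=4096/335 B=94208/8777 C=8026112/837835 F=3072/335 G=3072/335 H=3072/335] → run F
t=7: vr[A=4096/335 B=94208/8777 C=8026112/837835 F=6459392/666985 G=3072/335 H=3072/335] → run G
t=8: vr[A=4096/335 B=94208/8777 C=8026112/837835 F=6459392/666985 G=143104/13735 H=3072/335] → run H
t=9: vr[A=4096/335 B=94208/8777 C=8026112/837835 F=6459392/666985 G=143104/13735 H=9930752/1045535] → run H
t=10: vr[A=4096/335 B=94208/8777 C=8026112/837835 F=6459392/666985 G=143104/13735] → run C
t=11: vr[A=4096/335 B=94208/8777 C=8369152/837835 F=6459392/666985 G=143104/13735] → run F
t=12: vr[A=4096/335 B=94208/8777 C=8369152/837835 F=6802432/666985 G=143104/13735] → run C
t=13: vr[A=4096/335 B=94208/8777 C=8712192/837835 F=6802432/666985 G=143104/13735] → run F
t=14: vr[A=4096/335 B=94208/8777 C=8712192/837835 F=7145472/666985 G=143104/13735] → run C
t=15: vr[A=4096/335 B=94208/8777 C=9055232/837835 F=7145472/666985 G=143104/13735] → run G
t=16: vr[A=4096/335 B=94208/8777 C=9055232/837835 F=7145472/666985 G=160256/13735] → run F
t=17: vr[A=4096/335 B=94208/8777 C=9055232/837835 F=7488512/666985 G=160256/13735] → run B
t=18: vr[A=4096/335 B=539648/43885 C=9055232/837835 F=7488512/666985 G=160256/13735] → run C
t=19: vr[A=4096/335 B=539648/43885 F=7488512/666985 G=160256/13735] → run F
t=20: vr[A=4096/335 B=539648/43885 F=7831552/666985 G=160256/13735] → run G
t=21: vr[A=4096/335 B=539648/43885 F=7831552/666985 G=177408/13735] → run F
t=22: vr[A=4096/335 B=539648/43885 F=8174592/666985 G=177408/13735] → run A
t=23: vr[A=1024/67 B=539648/43885 F=8174592/666985 G=177408/13735] → run F
t=24: vr[A=1024/67 B=539648/43885 F=8517632/666985 G=177408/13735] → run B
t=25: vr[A=1024/67 B=608256/43885 F=8517632/666985 G=177408/13735] → run F
t=26: vr[A=1024/67 B=608256/43885 G=177408/13735] → run G
t=27: vr[A=1024/67 B=608256/43885 G=38912/2747] → run B
t=28: vr[A=1024/67 B=676864/43885 G=38912/2747] → run G
t=29: vr[A=1024/67 B=676864/43885 G=211712/13735] → run A
t=30: vr[B=676864/43885 G=211712/13735] → run G
t=31: vr[B=676864/43885] → run B
t=32: vr[B=745472/43885] → run B
t=33: vr[B=162816/8777] → run B
t=34: vr[B=882688/43885] → run B
t=35: (idle)
t=36: (idle)
t=37: (idle)
t=38: (idle)
t=39: (idle)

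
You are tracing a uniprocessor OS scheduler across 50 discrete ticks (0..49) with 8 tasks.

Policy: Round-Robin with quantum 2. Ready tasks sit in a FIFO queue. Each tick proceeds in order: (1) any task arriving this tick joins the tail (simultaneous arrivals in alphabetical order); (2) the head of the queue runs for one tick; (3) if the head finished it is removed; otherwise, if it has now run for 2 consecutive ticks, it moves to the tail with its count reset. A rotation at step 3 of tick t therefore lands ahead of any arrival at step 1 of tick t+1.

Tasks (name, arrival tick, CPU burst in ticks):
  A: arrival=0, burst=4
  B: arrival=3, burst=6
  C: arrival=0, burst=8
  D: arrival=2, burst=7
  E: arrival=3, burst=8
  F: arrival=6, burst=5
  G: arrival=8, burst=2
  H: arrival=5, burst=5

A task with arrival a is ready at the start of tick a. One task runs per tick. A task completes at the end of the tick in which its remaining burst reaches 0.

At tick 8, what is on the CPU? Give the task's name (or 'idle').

t=0: queue=[A,C] q_used=0 → run A
t=1: queue=[A,C] q_used=1 → run A
t=2: queue=[C,A,D] q_used=0 → run C
t=3: queue=[C,A,D,B,E] q_used=1 → run C
t=4: queue=[A,D,B,E,C] q_used=0 → run A
t=5: queue=[A,D,B,E,C,H] q_used=1 → run A
t=6: queue=[D,B,E,C,H,F] q_used=0 → run D
t=7: queue=[D,B,E,C,H,F] q_used=1 → run D
t=8: queue=[B,E,C,H,F,D,G] q_used=0 → run B
t=9: queue=[B,E,C,H,F,D,G] q_used=1 → run B
t=10: queue=[E,C,H,F,D,G,B] q_used=0 → run E
t=11: queue=[E,C,H,F,D,G,B] q_used=1 → run E
t=12: queue=[C,H,F,D,G,B,E] q_used=0 → run C
t=13: queue=[C,H,F,D,G,B,E] q_used=1 → run C
t=14: queue=[H,F,D,G,B,E,C] q_used=0 → run H
t=15: queue=[H,F,D,G,B,E,C] q_used=1 → run H
t=16: queue=[F,D,G,B,E,C,H] q_used=0 → run F
t=17: queue=[F,D,G,B,E,C,H] q_used=1 → run F
t=18: queue=[D,G,B,E,C,H,F] q_used=0 → run D
t=19: queue=[D,G,B,E,C,H,F] q_used=1 → run D
t=20: queue=[G,B,E,C,H,F,D] q_used=0 → run G
t=21: queue=[G,B,E,C,H,F,D] q_used=1 → run G
t=22: queue=[B,E,C,H,F,D] q_used=0 → run B
t=23: queue=[B,E,C,H,F,D] q_used=1 → run B
t=24: queue=[E,C,H,F,D,B] q_used=0 → run E
t=25: queue=[E,C,H,F,D,B] q_used=1 → run E
t=26: queue=[C,H,F,D,B,E] q_used=0 → run C
t=27: queue=[C,H,F,D,B,E] q_used=1 → run C
t=28: queue=[H,F,D,B,E,C] q_used=0 → run H
t=29: queue=[H,F,D,B,E,C] q_used=1 → run H
t=30: queue=[F,D,B,E,C,H] q_used=0 → run F
t=31: queue=[F,D,B,E,C,H] q_used=1 → run F
t=32: queue=[D,B,E,C,H,F] q_used=0 → run D
t=33: queue=[D,B,E,C,H,F] q_used=1 → run D
t=34: queue=[B,E,C,H,F,D] q_used=0 → run B
t=35: queue=[B,E,C,H,F,D] q_used=1 → run B
t=36: queue=[E,C,H,F,D] q_used=0 → run E
t=37: queue=[E,C,H,F,D] q_used=1 → run E
t=38: queue=[C,H,F,D,E] q_used=0 → run C
t=39: queue=[C,H,F,D,E] q_used=1 → run C
t=40: queue=[H,F,D,E] q_used=0 → run H
t=41: queue=[F,D,E] q_used=0 → run F
t=42: queue=[D,E] q_used=0 → run D
t=43: queue=[E] q_used=0 → run E
t=44: queue=[E] q_used=1 → run E
t=45: (idle)
t=46: (idle)
t=47: (idle)
t=48: (idle)
t=49: (idle)

running at tick 8 = B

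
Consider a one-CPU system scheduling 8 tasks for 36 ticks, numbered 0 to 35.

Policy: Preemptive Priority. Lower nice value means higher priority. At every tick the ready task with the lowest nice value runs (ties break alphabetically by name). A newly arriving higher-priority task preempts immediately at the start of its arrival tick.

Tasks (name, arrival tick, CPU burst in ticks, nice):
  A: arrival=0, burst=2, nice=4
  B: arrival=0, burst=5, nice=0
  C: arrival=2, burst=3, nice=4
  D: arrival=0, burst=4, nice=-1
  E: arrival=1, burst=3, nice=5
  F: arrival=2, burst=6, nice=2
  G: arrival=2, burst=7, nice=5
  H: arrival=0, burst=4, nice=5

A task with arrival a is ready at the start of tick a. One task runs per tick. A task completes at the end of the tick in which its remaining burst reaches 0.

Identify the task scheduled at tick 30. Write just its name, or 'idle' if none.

running at tick 30 = H

t=0: ready={A,B,D,H} → run D
t=1: ready={A,B,D,E,H} → run D
t=2: ready={A,B,C,D,E,F,G,H} → run D
t=3: ready={A,B,C,D,E,F,G,H} → run D
t=4: ready={A,B,C,E,F,G,H} → run B
t=5: ready={A,B,C,E,F,G,H} → run B
t=6: ready={A,B,C,E,F,G,H} → run B
t=7: ready={A,B,C,E,F,G,H} → run B
t=8: ready={A,B,C,E,F,G,H} → run B
t=9: ready={A,C,E,F,G,H} → run F
t=10: ready={A,C,E,F,G,H} → run F
t=11: ready={A,C,E,F,G,H} → run F
t=12: ready={A,C,E,F,G,H} → run F
t=13: ready={A,C,E,F,G,H} → run F
t=14: ready={A,C,E,F,G,H} → run F
t=15: ready={A,C,E,G,H} → run A
t=16: ready={A,C,E,G,H} → run A
t=17: ready={C,E,G,H} → run C
t=18: ready={C,E,G,H} → run C
t=19: ready={C,E,G,H} → run C
t=20: ready={E,G,H} → run E
t=21: ready={E,G,H} → run E
t=22: ready={E,G,H} → run E
t=23: ready={G,H} → run G
t=24: ready={G,H} → run G
t=25: ready={G,H} → run G
t=26: ready={G,H} → run G
t=27: ready={G,H} → run G
t=28: ready={G,H} → run G
t=29: ready={G,H} → run G
t=30: ready={H} → run H
t=31: ready={H} → run H
t=32: ready={H} → run H
t=33: ready={H} → run H
t=34: (idle)
t=35: (idle)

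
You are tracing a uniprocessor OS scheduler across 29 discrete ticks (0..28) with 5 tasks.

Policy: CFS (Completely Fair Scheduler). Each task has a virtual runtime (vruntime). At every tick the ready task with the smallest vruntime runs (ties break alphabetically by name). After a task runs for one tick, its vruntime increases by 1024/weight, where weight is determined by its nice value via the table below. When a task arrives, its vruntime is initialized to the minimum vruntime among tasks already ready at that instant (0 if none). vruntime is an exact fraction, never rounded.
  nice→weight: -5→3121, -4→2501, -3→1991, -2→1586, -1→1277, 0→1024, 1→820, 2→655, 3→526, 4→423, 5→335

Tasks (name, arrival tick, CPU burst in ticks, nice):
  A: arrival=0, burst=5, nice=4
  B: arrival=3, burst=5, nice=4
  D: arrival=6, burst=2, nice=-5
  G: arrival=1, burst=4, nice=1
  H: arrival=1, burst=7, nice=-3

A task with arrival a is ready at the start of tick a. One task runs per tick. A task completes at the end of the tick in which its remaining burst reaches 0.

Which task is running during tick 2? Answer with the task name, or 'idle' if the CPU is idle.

t=0: vr[A=0] → run A
t=1: vr[A=1024/423 G=1024/423 H=1024/423] → run A
t=2: vr[A=2048/423 G=1024/423 H=1024/423] → run G
t=3: vr[A=2048/423 B=1024/423 G=318208/86715 H=1024/423] → run B
t=4: vr[A=2048/423 B=2048/423 G=318208/86715 H=1024/423] → run H
t=5: vr[A=2048/423 B=2048/423 G=318208/86715 H=2471936/842193] → run H
t=6: vr[A=2048/423 B=2048/423 D=2905088/842193 G=318208/86715 H=2905088/842193] → run D
t=7: vr[A=2048/423 B=2048/423 D=9929185280/2628484353 G=318208/86715 H=2905088/842193] → run H
t=8: vr[A=2048/423 B=2048/423 D=9929185280/2628484353 G=318208/86715 H=3338240/842193] → run G
t=9: vr[A=2048/423 B=2048/423 D=9929185280/2628484353 G=426496/86715 H=3338240/842193] → run D
t=10: vr[A=2048/423 B=2048/423 G=426496/86715 H=3338240/842193] → run H
t=11: vr[A=2048/423 B=2048/423 G=426496/86715 H=3771392/842193] → run H
t=12: vr[A=2048/423 B=2048/423 G=426496/86715 H=4204544/842193] → run A
t=13: vr[A=1024/141 B=2048/423 G=426496/86715 H=4204544/842193] → run B
t=14: vr[A=1024/141 B=1024/141 G=426496/86715 H=4204544/842193] → run G
t=15: vr[A=1024/141 B=1024/141 G=534784/86715 H=4204544/842193] → run H
t=16: vr[A=1024/141 B=1024/141 G=534784/86715 H=4637696/842193] → run H
t=17: vr[A=1024/141 B=1024/141 G=534784/86715] → run G
t=18: vr[A=1024/141 B=1024/141] → run A
t=19: vr[A=4096/423 B=1024/141] → run B
t=20: vr[A=4096/423 B=4096/423] → run A
t=21: vr[B=4096/423] → run B
t=22: vr[B=5120/423] → run B
t=23: (idle)
t=24: (idle)
t=25: (idle)
t=26: (idle)
t=27: (idle)
t=28: (idle)

running at tick 2 = G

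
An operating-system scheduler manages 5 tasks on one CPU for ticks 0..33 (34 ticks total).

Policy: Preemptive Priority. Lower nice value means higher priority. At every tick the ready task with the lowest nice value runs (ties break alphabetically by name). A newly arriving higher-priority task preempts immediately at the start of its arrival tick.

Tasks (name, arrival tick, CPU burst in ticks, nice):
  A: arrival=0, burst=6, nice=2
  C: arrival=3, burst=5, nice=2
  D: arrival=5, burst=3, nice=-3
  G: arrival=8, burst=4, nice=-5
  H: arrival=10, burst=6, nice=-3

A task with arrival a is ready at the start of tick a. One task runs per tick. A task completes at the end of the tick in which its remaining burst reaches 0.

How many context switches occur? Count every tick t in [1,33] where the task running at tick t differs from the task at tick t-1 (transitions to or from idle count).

t=0: ready={A} → run A
t=1: ready={A} → run A
t=2: ready={A} → run A
t=3: ready={A,C} → run A
t=4: ready={A,C} → run A
t=5: ready={A,C,D} → run D
t=6: ready={A,C,D} → run D
t=7: ready={A,C,D} → run D
t=8: ready={A,C,G} → run G
t=9: ready={A,C,G} → run G
t=10: ready={A,C,G,H} → run G
t=11: ready={A,C,G,H} → run G
t=12: ready={A,C,H} → run H
t=13: ready={A,C,H} → run H
t=14: ready={A,C,H} → run H
t=15: ready={A,C,H} → run H
t=16: ready={A,C,H} → run H
t=17: ready={A,C,H} → run H
t=18: ready={A,C} → run A
t=19: ready={C} → run C
t=20: ready={C} → run C
t=21: ready={C} → run C
t=22: ready={C} → run C
t=23: ready={C} → run C
t=24: (idle)
t=25: (idle)
t=26: (idle)
t=27: (idle)
t=28: (idle)
t=29: (idle)
t=30: (idle)
t=31: (idle)
t=32: (idle)
t=33: (idle)

context switches = 6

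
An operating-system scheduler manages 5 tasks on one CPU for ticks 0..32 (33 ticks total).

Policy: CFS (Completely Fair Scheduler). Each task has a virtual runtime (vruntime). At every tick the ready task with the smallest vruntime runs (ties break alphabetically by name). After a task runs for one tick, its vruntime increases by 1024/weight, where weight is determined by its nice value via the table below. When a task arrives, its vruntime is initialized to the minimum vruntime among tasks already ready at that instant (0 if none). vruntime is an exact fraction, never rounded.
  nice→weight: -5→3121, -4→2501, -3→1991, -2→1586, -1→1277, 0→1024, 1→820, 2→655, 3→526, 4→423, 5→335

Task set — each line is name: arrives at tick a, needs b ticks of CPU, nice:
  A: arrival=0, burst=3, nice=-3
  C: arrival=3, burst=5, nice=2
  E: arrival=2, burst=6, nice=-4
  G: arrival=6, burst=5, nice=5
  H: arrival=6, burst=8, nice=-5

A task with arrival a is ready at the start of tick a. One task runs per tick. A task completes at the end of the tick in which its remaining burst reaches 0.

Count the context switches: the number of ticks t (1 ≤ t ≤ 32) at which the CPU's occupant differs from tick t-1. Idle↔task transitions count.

t=0: vr[A=0] → run A
t=1: vr[A=1024/1991] → run A
t=2: vr[A=2048/1991 E=2048/1991] → run A
t=3: vr[C=2048/1991 E=2048/1991] → run C
t=4: vr[C=3380224/1304105 E=2048/1991] → run E
t=5: vr[C=3380224/1304105 E=7160832/4979491] → run E
t=6: vr[C=3380224/1304105 E=9199616/4979491 G=9199616/4979491 H=9199616/4979491] → run E
t=7: vr[C=3380224/1304105 E=11238400/4979491 G=9199616/4979491 H=9199616/4979491] → run G
t=8: vr[C=3380224/1304105 E=11238400/4979491 G=8180870144/1668129485 H=9199616/4979491] → run H
t=9: vr[C=3380224/1304105 E=11238400/4979491 G=8180870144/1668129485 H=33811000320/15540991411] → run H
t=10: vr[C=3380224/1304105 E=11238400/4979491 G=8180870144/1668129485 H=38909999104/15540991411] → run E
t=11: vr[C=3380224/1304105 E=13277184/4979491 G=8180870144/1668129485 H=38909999104/15540991411] → run H
t=12: vr[C=3380224/1304105 E=13277184/4979491 G=8180870144/1668129485 H=44008997888/15540991411] → run C
t=13: vr[C=5419008/1304105 E=13277184/4979491 G=8180870144/1668129485 H=44008997888/15540991411] → run E
t=14: vr[C=5419008/1304105 E=15315968/4979491 G=8180870144/1668129485 H=44008997888/15540991411] → run H
t=15: vr[C=5419008/1304105 E=15315968/4979491 G=8180870144/1668129485 H=49107996672/15540991411] → run E
t=16: vr[C=5419008/1304105 G=8180870144/1668129485 H=49107996672/15540991411] → run H
t=17: vr[C=5419008/1304105 G=8180870144/1668129485 H=54206995456/15540991411] → run H
t=18: vr[C=5419008/1304105 G=8180870144/1668129485 H=59305994240/15540991411] → run H
t=19: vr[C=5419008/1304105 G=8180870144/1668129485 H=64404993024/15540991411] → run H
t=20: vr[C=5419008/1304105 G=8180870144/1668129485] → run C
t=21: vr[C=7457792/1304105 G=8180870144/1668129485] → run G
t=22: vr[C=7457792/1304105 G=13279868928/1668129485] → run C
t=23: vr[C=9496576/1304105 G=13279868928/1668129485] → run C
t=24: vr[G=13279868928/1668129485] → run G
t=25: vr[G=18378867712/1668129485] → run G
t=26: vr[G=23477866496/1668129485] → run G
t=27: (idle)
t=28: (idle)
t=29: (idle)
t=30: (idle)
t=31: (idle)
t=32: (idle)

context switches = 16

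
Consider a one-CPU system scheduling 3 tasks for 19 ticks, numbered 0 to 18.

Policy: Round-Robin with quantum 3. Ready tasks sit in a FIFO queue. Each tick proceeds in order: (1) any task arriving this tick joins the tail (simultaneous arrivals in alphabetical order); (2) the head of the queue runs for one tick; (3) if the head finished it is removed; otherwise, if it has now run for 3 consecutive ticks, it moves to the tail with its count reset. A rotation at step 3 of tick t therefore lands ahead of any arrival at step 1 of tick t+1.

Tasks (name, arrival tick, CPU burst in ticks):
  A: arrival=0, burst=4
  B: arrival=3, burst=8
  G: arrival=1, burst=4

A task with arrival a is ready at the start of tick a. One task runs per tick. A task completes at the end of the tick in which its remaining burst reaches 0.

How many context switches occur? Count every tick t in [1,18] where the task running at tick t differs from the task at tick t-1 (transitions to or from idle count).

context switches = 6

t=0: queue=[A] q_used=0 → run A
t=1: queue=[A,G] q_used=1 → run A
t=2: queue=[A,G] q_used=2 → run A
t=3: queue=[G,A,B] q_used=0 → run G
t=4: queue=[G,A,B] q_used=1 → run G
t=5: queue=[G,A,B] q_used=2 → run G
t=6: queue=[A,B,G] q_used=0 → run A
t=7: queue=[B,G] q_used=0 → run B
t=8: queue=[B,G] q_used=1 → run B
t=9: queue=[B,G] q_used=2 → run B
t=10: queue=[G,B] q_used=0 → run G
t=11: queue=[B] q_used=0 → run B
t=12: queue=[B] q_used=1 → run B
t=13: queue=[B] q_used=2 → run B
t=14: queue=[B] q_used=0 → run B
t=15: queue=[B] q_used=1 → run B
t=16: (idle)
t=17: (idle)
t=18: (idle)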